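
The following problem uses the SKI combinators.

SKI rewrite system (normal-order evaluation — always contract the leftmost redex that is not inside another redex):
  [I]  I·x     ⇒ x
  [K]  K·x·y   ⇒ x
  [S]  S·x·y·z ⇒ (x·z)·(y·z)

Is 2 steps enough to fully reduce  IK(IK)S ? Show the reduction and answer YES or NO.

Answer: NO — after 2 steps the term is IK, not yet normal

Derivation:
  start: IK(IK)S
  [1] K(IK)S
  [2] IK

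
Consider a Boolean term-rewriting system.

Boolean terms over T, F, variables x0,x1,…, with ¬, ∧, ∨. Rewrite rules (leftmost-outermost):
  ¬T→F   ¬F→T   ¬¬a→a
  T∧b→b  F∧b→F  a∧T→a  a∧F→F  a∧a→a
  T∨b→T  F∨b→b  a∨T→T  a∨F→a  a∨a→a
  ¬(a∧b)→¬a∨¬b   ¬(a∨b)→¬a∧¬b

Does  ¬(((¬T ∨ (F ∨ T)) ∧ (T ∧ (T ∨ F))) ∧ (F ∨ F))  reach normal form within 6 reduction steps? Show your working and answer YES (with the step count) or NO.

  start: ¬(((¬T ∨ (F ∨ T)) ∧ (T ∧ (T ∨ F))) ∧ (F ∨ F))
  [1] ¬((¬T ∨ (F ∨ T)) ∧ (T ∧ (T ∨ F))) ∨ ¬(F ∨ F)
  [2] (¬(¬T ∨ (F ∨ T)) ∨ ¬(T ∧ (T ∨ F))) ∨ ¬(F ∨ F)
  [3] ((¬¬T ∧ ¬(F ∨ T)) ∨ ¬(T ∧ (T ∨ F))) ∨ ¬(F ∨ F)
  [4] ((T ∧ ¬(F ∨ T)) ∨ ¬(T ∧ (T ∨ F))) ∨ ¬(F ∨ F)
  [5] (¬(F ∨ T) ∨ ¬(T ∧ (T ∨ F))) ∨ ¬(F ∨ F)
  [6] ((¬F ∧ ¬T) ∨ ¬(T ∧ (T ∨ F))) ∨ ¬(F ∨ F)

Answer: NO — after 6 steps the term is ((¬F ∧ ¬T) ∨ ¬(T ∧ (T ∨ F))) ∨ ¬(F ∨ F), not yet normal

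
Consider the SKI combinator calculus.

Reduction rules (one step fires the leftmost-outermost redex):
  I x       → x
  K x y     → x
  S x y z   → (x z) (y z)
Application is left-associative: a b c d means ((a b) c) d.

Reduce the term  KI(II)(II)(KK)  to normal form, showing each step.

  start: KI(II)(II)(KK)
  step 1: I(II)(KK)
  step 2: II(KK)
  step 3: I(KK)
  step 4: KK

Answer: normal form = KK  (in 4 steps)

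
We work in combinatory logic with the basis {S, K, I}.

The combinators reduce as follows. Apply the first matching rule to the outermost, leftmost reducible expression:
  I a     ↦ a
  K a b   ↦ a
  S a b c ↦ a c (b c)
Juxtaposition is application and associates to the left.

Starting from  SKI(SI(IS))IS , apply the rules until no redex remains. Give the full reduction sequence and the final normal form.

  start: SKI(SI(IS))IS
  step 1: K(SI(IS))(I(SI(IS)))IS
  step 2: SI(IS)IS
  step 3: II(ISI)S
  step 4: I(ISI)S
  step 5: ISIS
  step 6: SIS

Answer: normal form = SIS  (in 6 steps)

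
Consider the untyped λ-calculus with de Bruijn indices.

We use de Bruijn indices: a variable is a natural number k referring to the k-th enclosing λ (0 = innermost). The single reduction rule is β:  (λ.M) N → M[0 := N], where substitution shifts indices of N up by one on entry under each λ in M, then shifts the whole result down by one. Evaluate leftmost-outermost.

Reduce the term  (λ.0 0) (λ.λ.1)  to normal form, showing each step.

  start: (λ.0 0) (λ.λ.1)
  →1  (λ.λ.1) (λ.λ.1)
  →2  λ.λ.λ.1

Answer: normal form = λ.λ.λ.1  (in 2 steps)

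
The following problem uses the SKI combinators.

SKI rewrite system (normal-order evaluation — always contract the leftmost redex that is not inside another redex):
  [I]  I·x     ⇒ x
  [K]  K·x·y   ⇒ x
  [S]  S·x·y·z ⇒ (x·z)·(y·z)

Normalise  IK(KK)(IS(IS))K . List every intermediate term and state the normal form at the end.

Answer: normal form = K  (in 3 steps)

Reduction:
  start: IK(KK)(IS(IS))K
  →1  K(KK)(IS(IS))K
  →2  KKK
  →3  K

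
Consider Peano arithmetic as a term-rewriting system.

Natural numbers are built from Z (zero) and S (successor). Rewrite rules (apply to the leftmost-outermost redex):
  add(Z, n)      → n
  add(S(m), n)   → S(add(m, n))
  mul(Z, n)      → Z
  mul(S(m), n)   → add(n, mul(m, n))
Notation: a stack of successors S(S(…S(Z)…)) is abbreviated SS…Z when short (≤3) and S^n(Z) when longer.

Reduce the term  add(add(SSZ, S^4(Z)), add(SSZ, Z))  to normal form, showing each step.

Answer: normal form = S^8(Z)  (in 13 steps)

Derivation:
  start: add(add(SSZ, S^4(Z)), add(SSZ, Z))
  [1] add(S(add(SZ, S^4(Z))), add(SSZ, Z))
  [2] S(add(add(SZ, S^4(Z)), add(SSZ, Z)))
  [3] S(add(S(add(Z, S^4(Z))), add(SSZ, Z)))
  [4] S(S(add(add(Z, S^4(Z)), add(SSZ, Z))))
  [5] S(S(add(S^4(Z), add(SSZ, Z))))
  [6] S(S(S(add(SSSZ, add(SSZ, Z)))))
  [7] S(S(S(S(add(SSZ, add(SSZ, Z))))))
  [8] S(S(S(S(S(add(SZ, add(SSZ, Z)))))))
  [9] S(S(S(S(S(S(add(Z, add(SSZ, Z))))))))
  [10] S(S(S(S(S(S(add(SSZ, Z)))))))
  [11] S(S(S(S(S(S(S(add(SZ, Z))))))))
  [12] S(S(S(S(S(S(S(S(add(Z, Z)))))))))
  [13] S^8(Z)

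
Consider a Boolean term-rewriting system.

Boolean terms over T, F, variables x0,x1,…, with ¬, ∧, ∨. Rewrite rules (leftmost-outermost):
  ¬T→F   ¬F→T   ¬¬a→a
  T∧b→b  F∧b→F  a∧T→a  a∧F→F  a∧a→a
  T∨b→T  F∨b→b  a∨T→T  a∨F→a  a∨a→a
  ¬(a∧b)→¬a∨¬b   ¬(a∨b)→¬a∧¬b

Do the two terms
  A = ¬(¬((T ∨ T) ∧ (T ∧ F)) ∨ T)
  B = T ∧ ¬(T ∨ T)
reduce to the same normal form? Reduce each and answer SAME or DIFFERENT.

Answer: SAME — A ⇓ F, B ⇓ F

Working:
Term A:
  start: ¬(¬((T ∨ T) ∧ (T ∧ F)) ∨ T)
  step 1: ¬¬((T ∨ T) ∧ (T ∧ F)) ∧ ¬T
  step 2: ((T ∨ T) ∧ (T ∧ F)) ∧ ¬T
  step 3: (T ∧ (T ∧ F)) ∧ ¬T
  step 4: (T ∧ F) ∧ ¬T
  step 5: F ∧ ¬T
  step 6: F

Term B:
  start: T ∧ ¬(T ∨ T)
  step 1: ¬(T ∨ T)
  step 2: ¬T ∧ ¬T
  step 3: ¬T
  step 4: F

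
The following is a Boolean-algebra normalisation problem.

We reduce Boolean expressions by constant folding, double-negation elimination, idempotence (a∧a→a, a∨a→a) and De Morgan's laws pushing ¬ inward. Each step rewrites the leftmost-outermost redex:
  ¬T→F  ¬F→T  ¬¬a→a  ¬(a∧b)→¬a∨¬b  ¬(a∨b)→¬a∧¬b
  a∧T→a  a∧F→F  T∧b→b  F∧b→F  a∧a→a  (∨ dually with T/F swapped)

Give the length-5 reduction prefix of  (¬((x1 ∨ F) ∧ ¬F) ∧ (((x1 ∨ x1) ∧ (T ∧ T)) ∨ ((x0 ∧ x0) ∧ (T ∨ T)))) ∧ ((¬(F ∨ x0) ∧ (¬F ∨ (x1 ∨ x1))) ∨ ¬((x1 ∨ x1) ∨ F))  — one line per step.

  start: (¬((x1 ∨ F) ∧ ¬F) ∧ (((x1 ∨ x1) ∧ (T ∧ T)) ∨ ((x0 ∧ x0) ∧ (T ∨ T)))) ∧ ((¬(F ∨ x0) ∧ (¬F ∨ (x1 ∨ x1))) ∨ ¬((x1 ∨ x1) ∨ F))
  step 1: ((¬(x1 ∨ F) ∨ ¬¬F) ∧ (((x1 ∨ x1) ∧ (T ∧ T)) ∨ ((x0 ∧ x0) ∧ (T ∨ T)))) ∧ ((¬(F ∨ x0) ∧ (¬F ∨ (x1 ∨ x1))) ∨ ¬((x1 ∨ x1) ∨ F))
  step 2: (((¬x1 ∧ ¬F) ∨ ¬¬F) ∧ (((x1 ∨ x1) ∧ (T ∧ T)) ∨ ((x0 ∧ x0) ∧ (T ∨ T)))) ∧ ((¬(F ∨ x0) ∧ (¬F ∨ (x1 ∨ x1))) ∨ ¬((x1 ∨ x1) ∨ F))
  step 3: (((¬x1 ∧ T) ∨ ¬¬F) ∧ (((x1 ∨ x1) ∧ (T ∧ T)) ∨ ((x0 ∧ x0) ∧ (T ∨ T)))) ∧ ((¬(F ∨ x0) ∧ (¬F ∨ (x1 ∨ x1))) ∨ ¬((x1 ∨ x1) ∨ F))
  step 4: ((¬x1 ∨ ¬¬F) ∧ (((x1 ∨ x1) ∧ (T ∧ T)) ∨ ((x0 ∧ x0) ∧ (T ∨ T)))) ∧ ((¬(F ∨ x0) ∧ (¬F ∨ (x1 ∨ x1))) ∨ ¬((x1 ∨ x1) ∨ F))
  step 5: ((¬x1 ∨ F) ∧ (((x1 ∨ x1) ∧ (T ∧ T)) ∨ ((x0 ∧ x0) ∧ (T ∨ T)))) ∧ ((¬(F ∨ x0) ∧ (¬F ∨ (x1 ∨ x1))) ∨ ¬((x1 ∨ x1) ∨ F))

Answer: after 5 steps: ((¬x1 ∨ F) ∧ (((x1 ∨ x1) ∧ (T ∧ T)) ∨ ((x0 ∧ x0) ∧ (T ∨ T)))) ∧ ((¬(F ∨ x0) ∧ (¬F ∨ (x1 ∨ x1))) ∨ ¬((x1 ∨ x1) ∨ F))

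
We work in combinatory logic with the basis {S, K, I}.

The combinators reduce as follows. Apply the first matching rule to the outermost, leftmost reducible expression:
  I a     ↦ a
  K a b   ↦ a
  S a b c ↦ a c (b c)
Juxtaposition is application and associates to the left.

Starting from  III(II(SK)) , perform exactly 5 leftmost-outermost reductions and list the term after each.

  start: III(II(SK))
  →1  II(II(SK))
  →2  I(II(SK))
  →3  II(SK)
  →4  I(SK)
  →5  SK

Answer: after 5 steps: SK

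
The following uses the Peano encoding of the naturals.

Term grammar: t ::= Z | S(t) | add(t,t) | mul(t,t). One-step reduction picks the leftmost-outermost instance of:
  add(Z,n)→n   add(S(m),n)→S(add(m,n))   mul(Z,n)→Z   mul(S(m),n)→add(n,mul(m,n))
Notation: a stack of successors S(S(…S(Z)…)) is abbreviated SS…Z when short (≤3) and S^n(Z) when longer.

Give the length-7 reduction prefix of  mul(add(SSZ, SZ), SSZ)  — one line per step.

  start: mul(add(SSZ, SZ), SSZ)
  step 1: mul(S(add(SZ, SZ)), SSZ)
  step 2: add(SSZ, mul(add(SZ, SZ), SSZ))
  step 3: S(add(SZ, mul(add(SZ, SZ), SSZ)))
  step 4: S(S(add(Z, mul(add(SZ, SZ), SSZ))))
  step 5: S(S(mul(add(SZ, SZ), SSZ)))
  step 6: S(S(mul(S(add(Z, SZ)), SSZ)))
  step 7: S(S(add(SSZ, mul(add(Z, SZ), SSZ))))

Answer: after 7 steps: S(S(add(SSZ, mul(add(Z, SZ), SSZ))))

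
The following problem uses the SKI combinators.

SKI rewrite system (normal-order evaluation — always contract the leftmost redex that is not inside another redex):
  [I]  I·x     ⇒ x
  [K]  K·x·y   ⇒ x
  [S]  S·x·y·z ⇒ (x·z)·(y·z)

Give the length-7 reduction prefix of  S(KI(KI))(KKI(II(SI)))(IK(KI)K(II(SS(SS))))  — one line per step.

  start: S(KI(KI))(KKI(II(SI)))(IK(KI)K(II(SS(SS))))
  →1  KI(KI)(IK(KI)K(II(SS(SS))))(KKI(II(SI))(IK(KI)K(II(SS(SS)))))
  →2  I(IK(KI)K(II(SS(SS))))(KKI(II(SI))(IK(KI)K(II(SS(SS)))))
  →3  IK(KI)K(II(SS(SS)))(KKI(II(SI))(IK(KI)K(II(SS(SS)))))
  →4  K(KI)K(II(SS(SS)))(KKI(II(SI))(IK(KI)K(II(SS(SS)))))
  →5  KI(II(SS(SS)))(KKI(II(SI))(IK(KI)K(II(SS(SS)))))
  →6  I(KKI(II(SI))(IK(KI)K(II(SS(SS)))))
  →7  KKI(II(SI))(IK(KI)K(II(SS(SS))))

Answer: after 7 steps: KKI(II(SI))(IK(KI)K(II(SS(SS))))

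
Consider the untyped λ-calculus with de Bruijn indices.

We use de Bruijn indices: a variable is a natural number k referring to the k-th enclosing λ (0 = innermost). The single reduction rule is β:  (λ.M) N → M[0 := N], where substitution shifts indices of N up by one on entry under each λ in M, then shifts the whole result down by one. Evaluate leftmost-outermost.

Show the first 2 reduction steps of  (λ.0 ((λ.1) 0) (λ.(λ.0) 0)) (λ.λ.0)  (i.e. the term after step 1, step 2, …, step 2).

  start: (λ.0 ((λ.1) 0) (λ.(λ.0) 0)) (λ.λ.0)
  →1  (λ.λ.0) ((λ.λ.λ.0) (λ.λ.0)) (λ.(λ.0) 0)
  →2  (λ.0) (λ.(λ.0) 0)

Answer: after 2 steps: (λ.0) (λ.(λ.0) 0)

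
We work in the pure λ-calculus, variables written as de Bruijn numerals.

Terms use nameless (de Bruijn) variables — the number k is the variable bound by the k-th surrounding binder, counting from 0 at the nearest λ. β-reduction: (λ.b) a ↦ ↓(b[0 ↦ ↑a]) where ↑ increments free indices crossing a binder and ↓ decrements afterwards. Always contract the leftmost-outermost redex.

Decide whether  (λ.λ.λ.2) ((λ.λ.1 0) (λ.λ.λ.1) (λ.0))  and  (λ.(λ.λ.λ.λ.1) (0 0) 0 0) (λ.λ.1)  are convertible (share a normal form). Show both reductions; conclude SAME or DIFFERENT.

Answer: DIFFERENT — A ⇓ λ.λ.λ.λ.1, B ⇓ λ.λ.λ.1

Reduction:
Term A:
  start: (λ.λ.λ.2) ((λ.λ.1 0) (λ.λ.λ.1) (λ.0))
  [1] λ.λ.(λ.λ.1 0) (λ.λ.λ.1) (λ.0)
  [2] λ.λ.(λ.(λ.λ.λ.1) 0) (λ.0)
  [3] λ.λ.(λ.λ.λ.1) (λ.0)
  [4] λ.λ.λ.λ.1

Term B:
  start: (λ.(λ.λ.λ.λ.1) (0 0) 0 0) (λ.λ.1)
  [1] (λ.λ.λ.λ.1) ((λ.λ.1) (λ.λ.1)) (λ.λ.1) (λ.λ.1)
  [2] (λ.λ.λ.1) (λ.λ.1) (λ.λ.1)
  [3] (λ.λ.1) (λ.λ.1)
  [4] λ.λ.λ.1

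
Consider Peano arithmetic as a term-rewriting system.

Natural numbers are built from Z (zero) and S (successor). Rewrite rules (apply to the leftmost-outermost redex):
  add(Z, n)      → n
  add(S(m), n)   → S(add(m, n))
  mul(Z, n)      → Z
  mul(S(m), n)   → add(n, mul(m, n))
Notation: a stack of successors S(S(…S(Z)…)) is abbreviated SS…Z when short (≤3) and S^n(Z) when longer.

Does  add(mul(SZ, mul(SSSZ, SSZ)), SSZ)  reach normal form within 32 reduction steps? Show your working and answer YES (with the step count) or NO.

  start: add(mul(SZ, mul(SSSZ, SSZ)), SSZ)
  →1  add(add(mul(SSSZ, SSZ), mul(Z, mul(SSSZ, SSZ))), SSZ)
  →2  add(add(add(SSZ, mul(SSZ, SSZ)), mul(Z, mul(SSSZ, SSZ))), SSZ)
  →3  add(add(S(add(SZ, mul(SSZ, SSZ))), mul(Z, mul(SSSZ, SSZ))), SSZ)
  →4  add(S(add(add(SZ, mul(SSZ, SSZ)), mul(Z, mul(SSSZ, SSZ)))), SSZ)
  →5  S(add(add(add(SZ, mul(SSZ, SSZ)), mul(Z, mul(SSSZ, SSZ))), SSZ))
  →6  S(add(add(S(add(Z, mul(SSZ, SSZ))), mul(Z, mul(SSSZ, SSZ))), SSZ))
  →7  S(add(S(add(add(Z, mul(SSZ, SSZ)), mul(Z, mul(SSSZ, SSZ)))), SSZ))
  →8  S(S(add(add(add(Z, mul(SSZ, SSZ)), mul(Z, mul(SSSZ, SSZ))), SSZ)))
  →9  S(S(add(add(mul(SSZ, SSZ), mul(Z, mul(SSSZ, SSZ))), SSZ)))
  →10  S(S(add(add(add(SSZ, mul(SZ, SSZ)), mul(Z, mul(SSSZ, SSZ))), SSZ)))
  →11  S(S(add(add(S(add(SZ, mul(SZ, SSZ))), mul(Z, mul(SSSZ, SSZ))), SSZ)))
  →12  S(S(add(S(add(add(SZ, mul(SZ, SSZ)), mul(Z, mul(SSSZ, SSZ)))), SSZ)))
  →13  S(S(S(add(add(add(SZ, mul(SZ, SSZ)), mul(Z, mul(SSSZ, SSZ))), SSZ))))
  →14  S(S(S(add(add(S(add(Z, mul(SZ, SSZ))), mul(Z, mul(SSSZ, SSZ))), SSZ))))
  →15  S(S(S(add(S(add(add(Z, mul(SZ, SSZ)), mul(Z, mul(SSSZ, SSZ)))), SSZ))))
  →16  S(S(S(S(add(add(add(Z, mul(SZ, SSZ)), mul(Z, mul(SSSZ, SSZ))), SSZ)))))
  →17  S(S(S(S(add(add(mul(SZ, SSZ), mul(Z, mul(SSSZ, SSZ))), SSZ)))))
  →18  S(S(S(S(add(add(add(SSZ, mul(Z, SSZ)), mul(Z, mul(SSSZ, SSZ))), SSZ)))))
  →19  S(S(S(S(add(add(S(add(SZ, mul(Z, SSZ))), mul(Z, mul(SSSZ, SSZ))), SSZ)))))
  →20  S(S(S(S(add(S(add(add(SZ, mul(Z, SSZ)), mul(Z, mul(SSSZ, SSZ)))), SSZ)))))
  →21  S(S(S(S(S(add(add(add(SZ, mul(Z, SSZ)), mul(Z, mul(SSSZ, SSZ))), SSZ))))))
  →22  S(S(S(S(S(add(add(S(add(Z, mul(Z, SSZ))), mul(Z, mul(SSSZ, SSZ))), SSZ))))))
  →23  S(S(S(S(S(add(S(add(add(Z, mul(Z, SSZ)), mul(Z, mul(SSSZ, SSZ)))), SSZ))))))
  →24  S(S(S(S(S(S(add(add(add(Z, mul(Z, SSZ)), mul(Z, mul(SSSZ, SSZ))), SSZ)))))))
  →25  S(S(S(S(S(S(add(add(mul(Z, SSZ), mul(Z, mul(SSSZ, SSZ))), SSZ)))))))
  →26  S(S(S(S(S(S(add(add(Z, mul(Z, mul(SSSZ, SSZ))), SSZ)))))))
  →27  S(S(S(S(S(S(add(mul(Z, mul(SSSZ, SSZ)), SSZ)))))))
  →28  S(S(S(S(S(S(add(Z, SSZ)))))))
  →29  S^8(Z)

Answer: YES — reaches normal form S^8(Z) in 29 ≤ 32 steps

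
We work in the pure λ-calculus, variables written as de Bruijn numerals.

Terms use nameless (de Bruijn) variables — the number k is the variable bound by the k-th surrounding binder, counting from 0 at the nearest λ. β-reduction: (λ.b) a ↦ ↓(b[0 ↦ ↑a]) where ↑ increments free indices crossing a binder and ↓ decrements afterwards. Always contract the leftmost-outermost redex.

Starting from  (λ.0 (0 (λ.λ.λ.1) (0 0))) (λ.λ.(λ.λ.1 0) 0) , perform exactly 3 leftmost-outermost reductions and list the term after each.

Answer: after 3 steps: λ.λ.1 0

Derivation:
  start: (λ.0 (0 (λ.λ.λ.1) (0 0))) (λ.λ.(λ.λ.1 0) 0)
  [1] (λ.λ.(λ.λ.1 0) 0) ((λ.λ.(λ.λ.1 0) 0) (λ.λ.λ.1) ((λ.λ.(λ.λ.1 0) 0) (λ.λ.(λ.λ.1 0) 0)))
  [2] λ.(λ.λ.1 0) 0
  [3] λ.λ.1 0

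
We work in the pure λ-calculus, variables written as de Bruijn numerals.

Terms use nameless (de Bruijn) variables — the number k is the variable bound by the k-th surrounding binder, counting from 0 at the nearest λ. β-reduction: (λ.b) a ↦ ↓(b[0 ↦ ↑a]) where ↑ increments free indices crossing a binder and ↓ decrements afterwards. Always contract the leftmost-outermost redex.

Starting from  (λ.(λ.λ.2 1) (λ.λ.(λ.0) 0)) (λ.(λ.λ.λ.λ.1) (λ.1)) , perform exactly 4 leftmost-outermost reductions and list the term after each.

Answer: after 4 steps: λ.λ.λ.λ.1

Reduction:
  start: (λ.(λ.λ.2 1) (λ.λ.(λ.0) 0)) (λ.(λ.λ.λ.λ.1) (λ.1))
  step 1: (λ.λ.(λ.(λ.λ.λ.λ.1) (λ.1)) 1) (λ.λ.(λ.0) 0)
  step 2: λ.(λ.(λ.λ.λ.λ.1) (λ.1)) (λ.λ.(λ.0) 0)
  step 3: λ.(λ.λ.λ.λ.1) (λ.λ.λ.(λ.0) 0)
  step 4: λ.λ.λ.λ.1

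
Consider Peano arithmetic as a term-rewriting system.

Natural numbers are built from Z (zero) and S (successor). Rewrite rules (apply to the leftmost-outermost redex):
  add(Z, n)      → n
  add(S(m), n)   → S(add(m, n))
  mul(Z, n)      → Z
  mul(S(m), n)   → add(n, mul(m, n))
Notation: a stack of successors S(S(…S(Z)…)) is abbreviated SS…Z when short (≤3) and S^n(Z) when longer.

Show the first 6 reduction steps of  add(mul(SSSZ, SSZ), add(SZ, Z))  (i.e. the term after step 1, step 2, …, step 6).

Answer: after 6 steps: S(S(add(mul(SSZ, SSZ), add(SZ, Z))))

Reduction:
  start: add(mul(SSSZ, SSZ), add(SZ, Z))
  →1  add(add(SSZ, mul(SSZ, SSZ)), add(SZ, Z))
  →2  add(S(add(SZ, mul(SSZ, SSZ))), add(SZ, Z))
  →3  S(add(add(SZ, mul(SSZ, SSZ)), add(SZ, Z)))
  →4  S(add(S(add(Z, mul(SSZ, SSZ))), add(SZ, Z)))
  →5  S(S(add(add(Z, mul(SSZ, SSZ)), add(SZ, Z))))
  →6  S(S(add(mul(SSZ, SSZ), add(SZ, Z))))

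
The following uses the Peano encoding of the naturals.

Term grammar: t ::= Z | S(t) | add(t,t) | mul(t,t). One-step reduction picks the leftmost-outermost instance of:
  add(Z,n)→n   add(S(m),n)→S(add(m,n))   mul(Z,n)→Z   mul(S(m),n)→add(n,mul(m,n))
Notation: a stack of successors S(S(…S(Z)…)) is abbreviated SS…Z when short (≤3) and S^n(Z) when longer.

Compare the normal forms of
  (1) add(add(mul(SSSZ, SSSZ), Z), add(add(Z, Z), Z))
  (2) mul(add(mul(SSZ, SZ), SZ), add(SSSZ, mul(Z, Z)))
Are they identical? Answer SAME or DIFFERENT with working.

Term A:
  start: add(add(mul(SSSZ, SSSZ), Z), add(add(Z, Z), Z))
  [1] add(add(add(SSSZ, mul(SSZ, SSSZ)), Z), add(add(Z, Z), Z))
  [2] add(add(S(add(SSZ, mul(SSZ, SSSZ))), Z), add(add(Z, Z), Z))
  [3] add(S(add(add(SSZ, mul(SSZ, SSSZ)), Z)), add(add(Z, Z), Z))
  [4] S(add(add(add(SSZ, mul(SSZ, SSSZ)), Z), add(add(Z, Z), Z)))
  [5] S(add(add(S(add(SZ, mul(SSZ, SSSZ))), Z), add(add(Z, Z), Z)))
  [6] S(add(S(add(add(SZ, mul(SSZ, SSSZ)), Z)), add(add(Z, Z), Z)))
  [7] S(S(add(add(add(SZ, mul(SSZ, SSSZ)), Z), add(add(Z, Z), Z))))
  [8] S(S(add(add(S(add(Z, mul(SSZ, SSSZ))), Z), add(add(Z, Z), Z))))
  [9] S(S(add(S(add(add(Z, mul(SSZ, SSSZ)), Z)), add(add(Z, Z), Z))))
  [10] S(S(S(add(add(add(Z, mul(SSZ, SSSZ)), Z), add(add(Z, Z), Z)))))
  [11] S(S(S(add(add(mul(SSZ, SSSZ), Z), add(add(Z, Z), Z)))))
  [12] S(S(S(add(add(add(SSSZ, mul(SZ, SSSZ)), Z), add(add(Z, Z), Z)))))
  [13] S(S(S(add(add(S(add(SSZ, mul(SZ, SSSZ))), Z), add(add(Z, Z), Z)))))
  [14] S(S(S(add(S(add(add(SSZ, mul(SZ, SSSZ)), Z)), add(add(Z, Z), Z)))))
  [15] S(S(S(S(add(add(add(SSZ, mul(SZ, SSSZ)), Z), add(add(Z, Z), Z))))))
  [16] S(S(S(S(add(add(S(add(SZ, mul(SZ, SSSZ))), Z), add(add(Z, Z), Z))))))
  [17] S(S(S(S(add(S(add(add(SZ, mul(SZ, SSSZ)), Z)), add(add(Z, Z), Z))))))
  [18] S(S(S(S(S(add(add(add(SZ, mul(SZ, SSSZ)), Z), add(add(Z, Z), Z)))))))
  [19] S(S(S(S(S(add(add(S(add(Z, mul(SZ, SSSZ))), Z), add(add(Z, Z), Z)))))))
  [20] S(S(S(S(S(add(S(add(add(Z, mul(SZ, SSSZ)), Z)), add(add(Z, Z), Z)))))))
  [21] S(S(S(S(S(S(add(add(add(Z, mul(SZ, SSSZ)), Z), add(add(Z, Z), Z))))))))
  [22] S(S(S(S(S(S(add(add(mul(SZ, SSSZ), Z), add(add(Z, Z), Z))))))))
  [23] S(S(S(S(S(S(add(add(add(SSSZ, mul(Z, SSSZ)), Z), add(add(Z, Z), Z))))))))
  [24] S(S(S(S(S(S(add(add(S(add(SSZ, mul(Z, SSSZ))), Z), add(add(Z, Z), Z))))))))
  [25] S(S(S(S(S(S(add(S(add(add(SSZ, mul(Z, SSSZ)), Z)), add(add(Z, Z), Z))))))))
  [26] S(S(S(S(S(S(S(add(add(add(SSZ, mul(Z, SSSZ)), Z), add(add(Z, Z), Z)))))))))
  [27] S(S(S(S(S(S(S(add(add(S(add(SZ, mul(Z, SSSZ))), Z), add(add(Z, Z), Z)))))))))
  [28] S(S(S(S(S(S(S(add(S(add(add(SZ, mul(Z, SSSZ)), Z)), add(add(Z, Z), Z)))))))))
  [29] S(S(S(S(S(S(S(S(add(add(add(SZ, mul(Z, SSSZ)), Z), add(add(Z, Z), Z))))))))))
  [30] S(S(S(S(S(S(S(S(add(add(S(add(Z, mul(Z, SSSZ))), Z), add(add(Z, Z), Z))))))))))
  [31] S(S(S(S(S(S(S(S(add(S(add(add(Z, mul(Z, SSSZ)), Z)), add(add(Z, Z), Z))))))))))
  [32] S(S(S(S(S(S(S(S(S(add(add(add(Z, mul(Z, SSSZ)), Z), add(add(Z, Z), Z)))))))))))
  [33] S(S(S(S(S(S(S(S(S(add(add(mul(Z, SSSZ), Z), add(add(Z, Z), Z)))))))))))
  [34] S(S(S(S(S(S(S(S(S(add(add(Z, Z), add(add(Z, Z), Z)))))))))))
  [35] S(S(S(S(S(S(S(S(S(add(Z, add(add(Z, Z), Z)))))))))))
  [36] S(S(S(S(S(S(S(S(S(add(add(Z, Z), Z))))))))))
  [37] S(S(S(S(S(S(S(S(S(add(Z, Z))))))))))
  [38] S^9(Z)

Term B:
  start: mul(add(mul(SSZ, SZ), SZ), add(SSSZ, mul(Z, Z)))
  [1] mul(add(add(SZ, mul(SZ, SZ)), SZ), add(SSSZ, mul(Z, Z)))
  [2] mul(add(S(add(Z, mul(SZ, SZ))), SZ), add(SSSZ, mul(Z, Z)))
  [3] mul(S(add(add(Z, mul(SZ, SZ)), SZ)), add(SSSZ, mul(Z, Z)))
  [4] add(add(SSSZ, mul(Z, Z)), mul(add(add(Z, mul(SZ, SZ)), SZ), add(SSSZ, mul(Z, Z))))
  [5] add(S(add(SSZ, mul(Z, Z))), mul(add(add(Z, mul(SZ, SZ)), SZ), add(SSSZ, mul(Z, Z))))
  [6] S(add(add(SSZ, mul(Z, Z)), mul(add(add(Z, mul(SZ, SZ)), SZ), add(SSSZ, mul(Z, Z)))))
  [7] S(add(S(add(SZ, mul(Z, Z))), mul(add(add(Z, mul(SZ, SZ)), SZ), add(SSSZ, mul(Z, Z)))))
  [8] S(S(add(add(SZ, mul(Z, Z)), mul(add(add(Z, mul(SZ, SZ)), SZ), add(SSSZ, mul(Z, Z))))))
  [9] S(S(add(S(add(Z, mul(Z, Z))), mul(add(add(Z, mul(SZ, SZ)), SZ), add(SSSZ, mul(Z, Z))))))
  [10] S(S(S(add(add(Z, mul(Z, Z)), mul(add(add(Z, mul(SZ, SZ)), SZ), add(SSSZ, mul(Z, Z)))))))
  [11] S(S(S(add(mul(Z, Z), mul(add(add(Z, mul(SZ, SZ)), SZ), add(SSSZ, mul(Z, Z)))))))
  [12] S(S(S(add(Z, mul(add(add(Z, mul(SZ, SZ)), SZ), add(SSSZ, mul(Z, Z)))))))
  [13] S(S(S(mul(add(add(Z, mul(SZ, SZ)), SZ), add(SSSZ, mul(Z, Z))))))
  [14] S(S(S(mul(add(mul(SZ, SZ), SZ), add(SSSZ, mul(Z, Z))))))
  [15] S(S(S(mul(add(add(SZ, mul(Z, SZ)), SZ), add(SSSZ, mul(Z, Z))))))
  [16] S(S(S(mul(add(S(add(Z, mul(Z, SZ))), SZ), add(SSSZ, mul(Z, Z))))))
  [17] S(S(S(mul(S(add(add(Z, mul(Z, SZ)), SZ)), add(SSSZ, mul(Z, Z))))))
  [18] S(S(S(add(add(SSSZ, mul(Z, Z)), mul(add(add(Z, mul(Z, SZ)), SZ), add(SSSZ, mul(Z, Z)))))))
  [19] S(S(S(add(S(add(SSZ, mul(Z, Z))), mul(add(add(Z, mul(Z, SZ)), SZ), add(SSSZ, mul(Z, Z)))))))
  [20] S(S(S(S(add(add(SSZ, mul(Z, Z)), mul(add(add(Z, mul(Z, SZ)), SZ), add(SSSZ, mul(Z, Z))))))))
  [21] S(S(S(S(add(S(add(SZ, mul(Z, Z))), mul(add(add(Z, mul(Z, SZ)), SZ), add(SSSZ, mul(Z, Z))))))))
  [22] S(S(S(S(S(add(add(SZ, mul(Z, Z)), mul(add(add(Z, mul(Z, SZ)), SZ), add(SSSZ, mul(Z, Z)))))))))
  [23] S(S(S(S(S(add(S(add(Z, mul(Z, Z))), mul(add(add(Z, mul(Z, SZ)), SZ), add(SSSZ, mul(Z, Z)))))))))
  [24] S(S(S(S(S(S(add(add(Z, mul(Z, Z)), mul(add(add(Z, mul(Z, SZ)), SZ), add(SSSZ, mul(Z, Z))))))))))
  [25] S(S(S(S(S(S(add(mul(Z, Z), mul(add(add(Z, mul(Z, SZ)), SZ), add(SSSZ, mul(Z, Z))))))))))
  [26] S(S(S(S(S(S(add(Z, mul(add(add(Z, mul(Z, SZ)), SZ), add(SSSZ, mul(Z, Z))))))))))
  [27] S(S(S(S(S(S(mul(add(add(Z, mul(Z, SZ)), SZ), add(SSSZ, mul(Z, Z)))))))))
  [28] S(S(S(S(S(S(mul(add(mul(Z, SZ), SZ), add(SSSZ, mul(Z, Z)))))))))
  [29] S(S(S(S(S(S(mul(add(Z, SZ), add(SSSZ, mul(Z, Z)))))))))
  [30] S(S(S(S(S(S(mul(SZ, add(SSSZ, mul(Z, Z)))))))))
  [31] S(S(S(S(S(S(add(add(SSSZ, mul(Z, Z)), mul(Z, add(SSSZ, mul(Z, Z))))))))))
  [32] S(S(S(S(S(S(add(S(add(SSZ, mul(Z, Z))), mul(Z, add(SSSZ, mul(Z, Z))))))))))
  [33] S(S(S(S(S(S(S(add(add(SSZ, mul(Z, Z)), mul(Z, add(SSSZ, mul(Z, Z)))))))))))
  [34] S(S(S(S(S(S(S(add(S(add(SZ, mul(Z, Z))), mul(Z, add(SSSZ, mul(Z, Z)))))))))))
  [35] S(S(S(S(S(S(S(S(add(add(SZ, mul(Z, Z)), mul(Z, add(SSSZ, mul(Z, Z))))))))))))
  [36] S(S(S(S(S(S(S(S(add(S(add(Z, mul(Z, Z))), mul(Z, add(SSSZ, mul(Z, Z))))))))))))
  [37] S(S(S(S(S(S(S(S(S(add(add(Z, mul(Z, Z)), mul(Z, add(SSSZ, mul(Z, Z)))))))))))))
  [38] S(S(S(S(S(S(S(S(S(add(mul(Z, Z), mul(Z, add(SSSZ, mul(Z, Z)))))))))))))
  [39] S(S(S(S(S(S(S(S(S(add(Z, mul(Z, add(SSSZ, mul(Z, Z)))))))))))))
  [40] S(S(S(S(S(S(S(S(S(mul(Z, add(SSSZ, mul(Z, Z))))))))))))
  [41] S^9(Z)

Answer: SAME — A ⇓ S^9(Z), B ⇓ S^9(Z)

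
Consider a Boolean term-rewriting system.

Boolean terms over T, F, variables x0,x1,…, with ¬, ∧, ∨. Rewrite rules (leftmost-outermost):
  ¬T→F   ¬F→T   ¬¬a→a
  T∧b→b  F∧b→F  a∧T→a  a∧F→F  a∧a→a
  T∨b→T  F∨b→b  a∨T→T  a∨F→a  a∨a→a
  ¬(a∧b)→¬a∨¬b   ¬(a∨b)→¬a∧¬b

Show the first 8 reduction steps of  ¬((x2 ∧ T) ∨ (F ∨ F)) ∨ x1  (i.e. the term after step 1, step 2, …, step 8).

Answer: after 8 steps: ¬x2 ∨ x1

Reduction:
  start: ¬((x2 ∧ T) ∨ (F ∨ F)) ∨ x1
  step 1: (¬(x2 ∧ T) ∧ ¬(F ∨ F)) ∨ x1
  step 2: ((¬x2 ∨ ¬T) ∧ ¬(F ∨ F)) ∨ x1
  step 3: ((¬x2 ∨ F) ∧ ¬(F ∨ F)) ∨ x1
  step 4: (¬x2 ∧ ¬(F ∨ F)) ∨ x1
  step 5: (¬x2 ∧ (¬F ∧ ¬F)) ∨ x1
  step 6: (¬x2 ∧ ¬F) ∨ x1
  step 7: (¬x2 ∧ T) ∨ x1
  step 8: ¬x2 ∨ x1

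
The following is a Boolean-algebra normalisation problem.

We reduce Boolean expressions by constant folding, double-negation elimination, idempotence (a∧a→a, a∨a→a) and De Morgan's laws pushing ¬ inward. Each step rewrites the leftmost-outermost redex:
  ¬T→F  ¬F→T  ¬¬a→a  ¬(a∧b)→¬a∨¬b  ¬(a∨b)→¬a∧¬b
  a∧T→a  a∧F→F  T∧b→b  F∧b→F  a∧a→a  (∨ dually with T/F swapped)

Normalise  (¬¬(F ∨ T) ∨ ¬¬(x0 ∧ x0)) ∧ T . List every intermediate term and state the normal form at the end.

  start: (¬¬(F ∨ T) ∨ ¬¬(x0 ∧ x0)) ∧ T
  [1] ¬¬(F ∨ T) ∨ ¬¬(x0 ∧ x0)
  [2] (F ∨ T) ∨ ¬¬(x0 ∧ x0)
  [3] T ∨ ¬¬(x0 ∧ x0)
  [4] T

Answer: normal form = T  (in 4 steps)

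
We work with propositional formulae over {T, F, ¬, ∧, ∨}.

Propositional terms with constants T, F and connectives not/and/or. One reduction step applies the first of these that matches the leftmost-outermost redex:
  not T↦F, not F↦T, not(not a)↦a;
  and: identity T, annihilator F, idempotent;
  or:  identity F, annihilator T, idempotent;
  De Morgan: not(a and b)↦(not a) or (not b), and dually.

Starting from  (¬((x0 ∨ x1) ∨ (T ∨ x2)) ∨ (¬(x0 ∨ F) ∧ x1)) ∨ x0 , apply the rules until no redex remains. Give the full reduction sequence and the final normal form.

  start: (¬((x0 ∨ x1) ∨ (T ∨ x2)) ∨ (¬(x0 ∨ F) ∧ x1)) ∨ x0
  [1] ((¬(x0 ∨ x1) ∧ ¬(T ∨ x2)) ∨ (¬(x0 ∨ F) ∧ x1)) ∨ x0
  [2] (((¬x0 ∧ ¬x1) ∧ ¬(T ∨ x2)) ∨ (¬(x0 ∨ F) ∧ x1)) ∨ x0
  [3] (((¬x0 ∧ ¬x1) ∧ (¬T ∧ ¬x2)) ∨ (¬(x0 ∨ F) ∧ x1)) ∨ x0
  [4] (((¬x0 ∧ ¬x1) ∧ (F ∧ ¬x2)) ∨ (¬(x0 ∨ F) ∧ x1)) ∨ x0
  [5] (((¬x0 ∧ ¬x1) ∧ F) ∨ (¬(x0 ∨ F) ∧ x1)) ∨ x0
  [6] (F ∨ (¬(x0 ∨ F) ∧ x1)) ∨ x0
  [7] (¬(x0 ∨ F) ∧ x1) ∨ x0
  [8] ((¬x0 ∧ ¬F) ∧ x1) ∨ x0
  [9] ((¬x0 ∧ T) ∧ x1) ∨ x0
  [10] (¬x0 ∧ x1) ∨ x0

Answer: normal form = (¬x0 ∧ x1) ∨ x0  (in 10 steps)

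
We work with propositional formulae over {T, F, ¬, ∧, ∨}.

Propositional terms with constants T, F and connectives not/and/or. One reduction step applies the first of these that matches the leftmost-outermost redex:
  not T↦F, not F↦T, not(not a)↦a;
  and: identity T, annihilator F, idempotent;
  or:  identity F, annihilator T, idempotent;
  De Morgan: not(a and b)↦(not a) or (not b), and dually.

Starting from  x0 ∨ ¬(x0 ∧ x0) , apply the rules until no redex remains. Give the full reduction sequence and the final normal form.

Answer: normal form = x0 ∨ ¬x0  (in 2 steps)

Derivation:
  start: x0 ∨ ¬(x0 ∧ x0)
  →1  x0 ∨ (¬x0 ∨ ¬x0)
  →2  x0 ∨ ¬x0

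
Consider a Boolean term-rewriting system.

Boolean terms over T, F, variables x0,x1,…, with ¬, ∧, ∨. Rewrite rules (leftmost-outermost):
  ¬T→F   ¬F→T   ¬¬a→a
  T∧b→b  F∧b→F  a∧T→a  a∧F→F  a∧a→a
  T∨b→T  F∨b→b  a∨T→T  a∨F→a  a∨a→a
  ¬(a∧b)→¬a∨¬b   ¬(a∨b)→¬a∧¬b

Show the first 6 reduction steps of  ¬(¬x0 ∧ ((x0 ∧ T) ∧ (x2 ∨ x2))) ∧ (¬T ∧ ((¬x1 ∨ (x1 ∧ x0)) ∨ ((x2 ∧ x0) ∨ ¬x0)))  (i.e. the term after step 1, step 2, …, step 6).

  start: ¬(¬x0 ∧ ((x0 ∧ T) ∧ (x2 ∨ x2))) ∧ (¬T ∧ ((¬x1 ∨ (x1 ∧ x0)) ∨ ((x2 ∧ x0) ∨ ¬x0)))
  step 1: (¬¬x0 ∨ ¬((x0 ∧ T) ∧ (x2 ∨ x2))) ∧ (¬T ∧ ((¬x1 ∨ (x1 ∧ x0)) ∨ ((x2 ∧ x0) ∨ ¬x0)))
  step 2: (x0 ∨ ¬((x0 ∧ T) ∧ (x2 ∨ x2))) ∧ (¬T ∧ ((¬x1 ∨ (x1 ∧ x0)) ∨ ((x2 ∧ x0) ∨ ¬x0)))
  step 3: (x0 ∨ (¬(x0 ∧ T) ∨ ¬(x2 ∨ x2))) ∧ (¬T ∧ ((¬x1 ∨ (x1 ∧ x0)) ∨ ((x2 ∧ x0) ∨ ¬x0)))
  step 4: (x0 ∨ ((¬x0 ∨ ¬T) ∨ ¬(x2 ∨ x2))) ∧ (¬T ∧ ((¬x1 ∨ (x1 ∧ x0)) ∨ ((x2 ∧ x0) ∨ ¬x0)))
  step 5: (x0 ∨ ((¬x0 ∨ F) ∨ ¬(x2 ∨ x2))) ∧ (¬T ∧ ((¬x1 ∨ (x1 ∧ x0)) ∨ ((x2 ∧ x0) ∨ ¬x0)))
  step 6: (x0 ∨ (¬x0 ∨ ¬(x2 ∨ x2))) ∧ (¬T ∧ ((¬x1 ∨ (x1 ∧ x0)) ∨ ((x2 ∧ x0) ∨ ¬x0)))

Answer: after 6 steps: (x0 ∨ (¬x0 ∨ ¬(x2 ∨ x2))) ∧ (¬T ∧ ((¬x1 ∨ (x1 ∧ x0)) ∨ ((x2 ∧ x0) ∨ ¬x0)))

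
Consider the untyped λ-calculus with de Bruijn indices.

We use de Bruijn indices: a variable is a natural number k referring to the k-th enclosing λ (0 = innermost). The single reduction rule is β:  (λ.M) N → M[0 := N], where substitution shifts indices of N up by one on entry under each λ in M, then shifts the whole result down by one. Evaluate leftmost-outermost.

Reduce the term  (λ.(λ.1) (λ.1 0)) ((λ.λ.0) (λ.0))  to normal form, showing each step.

  start: (λ.(λ.1) (λ.1 0)) ((λ.λ.0) (λ.0))
  [1] (λ.(λ.λ.0) (λ.0)) (λ.(λ.λ.0) (λ.0) 0)
  [2] (λ.λ.0) (λ.0)
  [3] λ.0

Answer: normal form = λ.0  (in 3 steps)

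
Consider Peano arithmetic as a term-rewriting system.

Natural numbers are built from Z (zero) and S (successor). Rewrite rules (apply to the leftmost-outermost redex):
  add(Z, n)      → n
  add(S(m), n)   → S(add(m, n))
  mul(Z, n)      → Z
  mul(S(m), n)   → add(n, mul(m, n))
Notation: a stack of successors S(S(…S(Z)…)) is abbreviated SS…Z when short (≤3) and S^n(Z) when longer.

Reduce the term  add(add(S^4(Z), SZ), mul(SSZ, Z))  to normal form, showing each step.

Answer: normal form = S^5(Z)  (in 16 steps)

Reduction:
  start: add(add(S^4(Z), SZ), mul(SSZ, Z))
  step 1: add(S(add(SSSZ, SZ)), mul(SSZ, Z))
  step 2: S(add(add(SSSZ, SZ), mul(SSZ, Z)))
  step 3: S(add(S(add(SSZ, SZ)), mul(SSZ, Z)))
  step 4: S(S(add(add(SSZ, SZ), mul(SSZ, Z))))
  step 5: S(S(add(S(add(SZ, SZ)), mul(SSZ, Z))))
  step 6: S(S(S(add(add(SZ, SZ), mul(SSZ, Z)))))
  step 7: S(S(S(add(S(add(Z, SZ)), mul(SSZ, Z)))))
  step 8: S(S(S(S(add(add(Z, SZ), mul(SSZ, Z))))))
  step 9: S(S(S(S(add(SZ, mul(SSZ, Z))))))
  step 10: S(S(S(S(S(add(Z, mul(SSZ, Z)))))))
  step 11: S(S(S(S(S(mul(SSZ, Z))))))
  step 12: S(S(S(S(S(add(Z, mul(SZ, Z)))))))
  step 13: S(S(S(S(S(mul(SZ, Z))))))
  step 14: S(S(S(S(S(add(Z, mul(Z, Z)))))))
  step 15: S(S(S(S(S(mul(Z, Z))))))
  step 16: S^5(Z)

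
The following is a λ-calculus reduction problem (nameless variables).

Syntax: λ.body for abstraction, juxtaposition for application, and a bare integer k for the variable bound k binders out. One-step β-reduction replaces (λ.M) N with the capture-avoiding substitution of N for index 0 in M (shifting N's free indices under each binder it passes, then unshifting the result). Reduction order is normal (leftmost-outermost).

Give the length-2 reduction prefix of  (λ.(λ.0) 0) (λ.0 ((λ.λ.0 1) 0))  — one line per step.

  start: (λ.(λ.0) 0) (λ.0 ((λ.λ.0 1) 0))
  →1  (λ.0) (λ.0 ((λ.λ.0 1) 0))
  →2  λ.0 ((λ.λ.0 1) 0)

Answer: after 2 steps: λ.0 ((λ.λ.0 1) 0)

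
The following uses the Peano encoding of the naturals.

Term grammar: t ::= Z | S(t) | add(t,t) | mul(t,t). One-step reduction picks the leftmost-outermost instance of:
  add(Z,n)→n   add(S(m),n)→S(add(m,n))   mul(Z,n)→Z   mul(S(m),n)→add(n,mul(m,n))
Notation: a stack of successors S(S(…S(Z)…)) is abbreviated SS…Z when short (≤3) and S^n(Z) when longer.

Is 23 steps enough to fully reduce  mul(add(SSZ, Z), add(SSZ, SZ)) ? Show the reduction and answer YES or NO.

  start: mul(add(SSZ, Z), add(SSZ, SZ))
  step 1: mul(S(add(SZ, Z)), add(SSZ, SZ))
  step 2: add(add(SSZ, SZ), mul(add(SZ, Z), add(SSZ, SZ)))
  step 3: add(S(add(SZ, SZ)), mul(add(SZ, Z), add(SSZ, SZ)))
  step 4: S(add(add(SZ, SZ), mul(add(SZ, Z), add(SSZ, SZ))))
  step 5: S(add(S(add(Z, SZ)), mul(add(SZ, Z), add(SSZ, SZ))))
  step 6: S(S(add(add(Z, SZ), mul(add(SZ, Z), add(SSZ, SZ)))))
  step 7: S(S(add(SZ, mul(add(SZ, Z), add(SSZ, SZ)))))
  step 8: S(S(S(add(Z, mul(add(SZ, Z), add(SSZ, SZ))))))
  step 9: S(S(S(mul(add(SZ, Z), add(SSZ, SZ)))))
  step 10: S(S(S(mul(S(add(Z, Z)), add(SSZ, SZ)))))
  step 11: S(S(S(add(add(SSZ, SZ), mul(add(Z, Z), add(SSZ, SZ))))))
  step 12: S(S(S(add(S(add(SZ, SZ)), mul(add(Z, Z), add(SSZ, SZ))))))
  step 13: S(S(S(S(add(add(SZ, SZ), mul(add(Z, Z), add(SSZ, SZ)))))))
  step 14: S(S(S(S(add(S(add(Z, SZ)), mul(add(Z, Z), add(SSZ, SZ)))))))
  step 15: S(S(S(S(S(add(add(Z, SZ), mul(add(Z, Z), add(SSZ, SZ))))))))
  step 16: S(S(S(S(S(add(SZ, mul(add(Z, Z), add(SSZ, SZ))))))))
  step 17: S(S(S(S(S(S(add(Z, mul(add(Z, Z), add(SSZ, SZ)))))))))
  step 18: S(S(S(S(S(S(mul(add(Z, Z), add(SSZ, SZ))))))))
  step 19: S(S(S(S(S(S(mul(Z, add(SSZ, SZ))))))))
  step 20: S^6(Z)

Answer: YES — reaches normal form S^6(Z) in 20 ≤ 23 steps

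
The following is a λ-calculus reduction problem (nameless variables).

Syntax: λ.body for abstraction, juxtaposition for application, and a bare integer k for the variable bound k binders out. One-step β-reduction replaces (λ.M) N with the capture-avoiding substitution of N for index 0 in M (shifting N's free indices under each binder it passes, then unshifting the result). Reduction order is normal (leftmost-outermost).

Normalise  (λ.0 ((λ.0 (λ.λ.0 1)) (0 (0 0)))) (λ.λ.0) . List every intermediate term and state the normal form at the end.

  start: (λ.0 ((λ.0 (λ.λ.0 1)) (0 (0 0)))) (λ.λ.0)
  →1  (λ.λ.0) ((λ.0 (λ.λ.0 1)) ((λ.λ.0) ((λ.λ.0) (λ.λ.0))))
  →2  λ.0

Answer: normal form = λ.0  (in 2 steps)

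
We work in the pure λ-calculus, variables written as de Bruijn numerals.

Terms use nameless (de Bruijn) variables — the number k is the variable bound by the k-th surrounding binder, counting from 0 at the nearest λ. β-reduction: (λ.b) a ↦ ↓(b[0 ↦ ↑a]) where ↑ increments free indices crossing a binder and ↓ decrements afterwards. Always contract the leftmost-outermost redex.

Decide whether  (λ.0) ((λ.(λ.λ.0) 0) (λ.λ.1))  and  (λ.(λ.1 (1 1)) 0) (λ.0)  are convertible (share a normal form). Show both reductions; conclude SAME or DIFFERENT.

Term A:
  start: (λ.0) ((λ.(λ.λ.0) 0) (λ.λ.1))
  step 1: (λ.(λ.λ.0) 0) (λ.λ.1)
  step 2: (λ.λ.0) (λ.λ.1)
  step 3: λ.0

Term B:
  start: (λ.(λ.1 (1 1)) 0) (λ.0)
  step 1: (λ.(λ.0) ((λ.0) (λ.0))) (λ.0)
  step 2: (λ.0) ((λ.0) (λ.0))
  step 3: (λ.0) (λ.0)
  step 4: λ.0

Answer: SAME — A ⇓ λ.0, B ⇓ λ.0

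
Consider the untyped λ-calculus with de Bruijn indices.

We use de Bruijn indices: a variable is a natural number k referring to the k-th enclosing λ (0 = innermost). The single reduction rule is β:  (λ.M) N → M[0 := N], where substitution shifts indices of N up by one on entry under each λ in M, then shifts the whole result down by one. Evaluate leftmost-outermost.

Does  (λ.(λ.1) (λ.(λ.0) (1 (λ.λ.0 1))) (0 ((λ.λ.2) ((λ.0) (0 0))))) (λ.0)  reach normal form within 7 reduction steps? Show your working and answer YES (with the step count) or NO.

Answer: YES — reaches normal form λ.λ.0 in 5 ≤ 7 steps

Working:
  start: (λ.(λ.1) (λ.(λ.0) (1 (λ.λ.0 1))) (0 ((λ.λ.2) ((λ.0) (0 0))))) (λ.0)
  [1] (λ.λ.0) (λ.(λ.0) ((λ.0) (λ.λ.0 1))) ((λ.0) ((λ.λ.λ.0) ((λ.0) ((λ.0) (λ.0)))))
  [2] (λ.0) ((λ.0) ((λ.λ.λ.0) ((λ.0) ((λ.0) (λ.0)))))
  [3] (λ.0) ((λ.λ.λ.0) ((λ.0) ((λ.0) (λ.0))))
  [4] (λ.λ.λ.0) ((λ.0) ((λ.0) (λ.0)))
  [5] λ.λ.0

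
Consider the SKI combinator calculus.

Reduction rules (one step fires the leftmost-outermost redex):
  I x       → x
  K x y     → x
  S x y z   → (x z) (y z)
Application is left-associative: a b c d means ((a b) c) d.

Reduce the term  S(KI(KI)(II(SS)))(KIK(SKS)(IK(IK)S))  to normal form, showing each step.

Answer: normal form = S(SS)K  (in 11 steps)

Reduction:
  start: S(KI(KI)(II(SS)))(KIK(SKS)(IK(IK)S))
  [1] S(I(II(SS)))(KIK(SKS)(IK(IK)S))
  [2] S(II(SS))(KIK(SKS)(IK(IK)S))
  [3] S(I(SS))(KIK(SKS)(IK(IK)S))
  [4] S(SS)(KIK(SKS)(IK(IK)S))
  [5] S(SS)(I(SKS)(IK(IK)S))
  [6] S(SS)(SKS(IK(IK)S))
  [7] S(SS)(K(IK(IK)S)(S(IK(IK)S)))
  [8] S(SS)(IK(IK)S)
  [9] S(SS)(K(IK)S)
  [10] S(SS)(IK)
  [11] S(SS)K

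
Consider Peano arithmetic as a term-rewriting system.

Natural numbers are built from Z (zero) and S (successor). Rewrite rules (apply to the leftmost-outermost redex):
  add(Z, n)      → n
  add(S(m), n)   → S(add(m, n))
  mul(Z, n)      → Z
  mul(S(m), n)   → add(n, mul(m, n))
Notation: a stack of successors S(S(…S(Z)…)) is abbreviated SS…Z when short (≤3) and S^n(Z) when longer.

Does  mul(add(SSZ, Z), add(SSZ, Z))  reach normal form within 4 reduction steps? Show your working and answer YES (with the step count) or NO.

Answer: NO — after 4 steps the term is S(add(add(SZ, Z), mul(add(SZ, Z), add(SSZ, Z)))), not yet normal

Working:
  start: mul(add(SSZ, Z), add(SSZ, Z))
  →1  mul(S(add(SZ, Z)), add(SSZ, Z))
  →2  add(add(SSZ, Z), mul(add(SZ, Z), add(SSZ, Z)))
  →3  add(S(add(SZ, Z)), mul(add(SZ, Z), add(SSZ, Z)))
  →4  S(add(add(SZ, Z), mul(add(SZ, Z), add(SSZ, Z))))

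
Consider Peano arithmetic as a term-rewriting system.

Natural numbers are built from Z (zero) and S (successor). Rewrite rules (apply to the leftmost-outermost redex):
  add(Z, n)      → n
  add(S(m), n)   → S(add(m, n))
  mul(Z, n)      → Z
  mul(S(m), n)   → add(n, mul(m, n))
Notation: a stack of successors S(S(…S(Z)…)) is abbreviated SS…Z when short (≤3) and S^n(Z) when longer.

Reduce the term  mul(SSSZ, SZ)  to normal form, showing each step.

Answer: normal form = SSSZ  (in 10 steps)

Reduction:
  start: mul(SSSZ, SZ)
  step 1: add(SZ, mul(SSZ, SZ))
  step 2: S(add(Z, mul(SSZ, SZ)))
  step 3: S(mul(SSZ, SZ))
  step 4: S(add(SZ, mul(SZ, SZ)))
  step 5: S(S(add(Z, mul(SZ, SZ))))
  step 6: S(S(mul(SZ, SZ)))
  step 7: S(S(add(SZ, mul(Z, SZ))))
  step 8: S(S(S(add(Z, mul(Z, SZ)))))
  step 9: S(S(S(mul(Z, SZ))))
  step 10: SSSZ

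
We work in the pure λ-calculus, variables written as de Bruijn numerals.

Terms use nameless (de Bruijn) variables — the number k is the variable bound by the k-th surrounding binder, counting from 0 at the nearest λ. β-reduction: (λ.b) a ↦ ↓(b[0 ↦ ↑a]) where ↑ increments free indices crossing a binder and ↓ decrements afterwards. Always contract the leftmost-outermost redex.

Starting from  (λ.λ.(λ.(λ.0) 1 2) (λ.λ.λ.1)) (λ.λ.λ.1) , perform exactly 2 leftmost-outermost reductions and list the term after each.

  start: (λ.λ.(λ.(λ.0) 1 2) (λ.λ.λ.1)) (λ.λ.λ.1)
  →1  λ.(λ.(λ.0) 1 (λ.λ.λ.1)) (λ.λ.λ.1)
  →2  λ.(λ.0) 0 (λ.λ.λ.1)

Answer: after 2 steps: λ.(λ.0) 0 (λ.λ.λ.1)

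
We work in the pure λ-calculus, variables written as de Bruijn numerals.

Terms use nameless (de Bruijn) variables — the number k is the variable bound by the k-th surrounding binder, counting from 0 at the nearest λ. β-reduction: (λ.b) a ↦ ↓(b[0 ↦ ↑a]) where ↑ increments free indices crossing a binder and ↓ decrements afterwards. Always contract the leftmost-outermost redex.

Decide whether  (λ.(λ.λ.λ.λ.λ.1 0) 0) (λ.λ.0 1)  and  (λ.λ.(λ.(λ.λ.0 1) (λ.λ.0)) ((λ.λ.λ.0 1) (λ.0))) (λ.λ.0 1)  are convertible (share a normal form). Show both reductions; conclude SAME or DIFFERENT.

Term A:
  start: (λ.(λ.λ.λ.λ.λ.1 0) 0) (λ.λ.0 1)
  →1  (λ.λ.λ.λ.λ.1 0) (λ.λ.0 1)
  →2  λ.λ.λ.λ.1 0

Term B:
  start: (λ.λ.(λ.(λ.λ.0 1) (λ.λ.0)) ((λ.λ.λ.0 1) (λ.0))) (λ.λ.0 1)
  →1  λ.(λ.(λ.λ.0 1) (λ.λ.0)) ((λ.λ.λ.0 1) (λ.0))
  →2  λ.(λ.λ.0 1) (λ.λ.0)
  →3  λ.λ.0 (λ.λ.0)

Answer: DIFFERENT — A ⇓ λ.λ.λ.λ.1 0, B ⇓ λ.λ.0 (λ.λ.0)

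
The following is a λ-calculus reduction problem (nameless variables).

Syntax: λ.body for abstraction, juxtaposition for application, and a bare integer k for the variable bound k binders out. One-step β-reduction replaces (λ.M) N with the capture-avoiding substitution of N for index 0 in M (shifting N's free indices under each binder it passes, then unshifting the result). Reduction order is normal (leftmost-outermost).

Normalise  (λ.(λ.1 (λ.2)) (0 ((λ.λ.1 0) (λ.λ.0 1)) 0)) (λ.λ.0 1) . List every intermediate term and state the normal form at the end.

  start: (λ.(λ.1 (λ.2)) (0 ((λ.λ.1 0) (λ.λ.0 1)) 0)) (λ.λ.0 1)
  →1  (λ.(λ.λ.0 1) (λ.λ.λ.0 1)) ((λ.λ.0 1) ((λ.λ.1 0) (λ.λ.0 1)) (λ.λ.0 1))
  →2  (λ.λ.0 1) (λ.λ.λ.0 1)
  →3  λ.0 (λ.λ.λ.0 1)

Answer: normal form = λ.0 (λ.λ.λ.0 1)  (in 3 steps)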